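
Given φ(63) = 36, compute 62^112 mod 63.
By Euler: 62^{36} ≡ 1 (mod 63) since gcd(62, 63) = 1. 112 = 3×36 + 4. So 62^{112} ≡ 62^{4} ≡ 1 (mod 63)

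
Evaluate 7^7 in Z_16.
By repeated squaring mod 16: 7^{1}≡7, 7^{2}≡1, 7^{4}≡1. Then 7^{7} = 7^{4+2+1} ≡ 1 × 1 × 7 ≡ 7 mod 16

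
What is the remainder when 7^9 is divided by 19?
By repeated squaring (mod 19): 7^{1}≡7, 7^{2}≡11, 7^{4}≡7, 7^{8}≡11. Then 7^{9} = 7^{8+1} ≡ 11 × 7 ≡ 1 (mod 19)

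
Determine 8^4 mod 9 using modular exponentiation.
8^{4} = 4096 ≡ 1 (mod 9)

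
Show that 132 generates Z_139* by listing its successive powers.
132^1, 132^2, ..., 132^{138} mod 139: [132, 49, 74, 38, 12, 55, 32, 54, 39, 5, 104, 106, 92, 51, 60, 136, 21, 131, 56, 25, 103, 113, 43, 116, 22, 124, 105, 99, 2, 125, 98, 9, 76, 24, 110, 64, 108, 78, 10, 69, 73, 45, 102, 120, 133, 42, 123, 112, 50, 67, 87, 86, 93, 44, 109, 71, 59, 4, 111, 57, 18, 13, 48, 81, 128, 77, 17, 20, 138, 7, 90, 65, 101, 127, 84, 107, 85, 100, 134, 35, 33, 47, 88, 79, 3, 118, 8, 83, 114, 36, 26, 96, 23, 117, 15, 34, 40, 137, 14, 41, 130, 63, 115, 29, 75, 31, 61, 129, 70, 66, 94, 37, 19, 6, 97, 16, 27, 89, 72, 52, 53, 46, 95, 30, 68, 80, 135, 28, 82, 121, 126, 91, 58, 11, 62, 122, 119, 1]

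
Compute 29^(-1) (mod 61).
Since 61 is prime, by Fermat 29^(-1) ≡ 29^{59} ≡ 40 (mod 61). Verify: 29 × 40 = 1160 ≡ 1 (mod 61)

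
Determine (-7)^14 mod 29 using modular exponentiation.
By repeated squaring mod 29: (-7)^{1}≡22, (-7)^{2}≡20, (-7)^{4}≡23, (-7)^{8}≡7. Then (-7)^{14} = (-7)^{8+4+2} ≡ 7 × 23 × 20 ≡ 1 mod 29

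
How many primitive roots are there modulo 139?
Number of primitive roots mod 139 = φ(p-1) = φ(138) = 44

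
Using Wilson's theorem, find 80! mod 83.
(82)! = (80)! × (81) × (82) ≡ -1 mod 83. So (80)! ≡ -1 × [(82)(81)]^(-1) ≡ 41 mod 83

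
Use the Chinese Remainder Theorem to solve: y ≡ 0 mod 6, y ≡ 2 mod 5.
M = 6 × 5 = 30. M₁ = 5, y₁ ≡ 5 mod 6. M₂ = 6, y₂ ≡ 1 mod 5. y = 0×5×5 + 2×6×1 ≡ 12 mod 30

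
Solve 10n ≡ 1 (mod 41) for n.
Since 41 is prime, by Fermat 10^(-1) ≡ 10^{39} ≡ 37 (mod 41). Verify: 10 × 37 = 370 ≡ 1 (mod 41)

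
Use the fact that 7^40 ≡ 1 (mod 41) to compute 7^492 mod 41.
By Fermat: 7^{40} ≡ 1 (mod 41). 492 ≡ 12 (mod 40). So 7^{492} ≡ 7^{12} ≡ 31 (mod 41)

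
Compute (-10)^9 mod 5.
By repeated squaring mod 5: (-10)^{1}≡0, (-10)^{2}≡0, (-10)^{4}≡0, (-10)^{8}≡0. Then (-10)^{9} = (-10)^{8+1} ≡ 0 × 0 ≡ 0 mod 5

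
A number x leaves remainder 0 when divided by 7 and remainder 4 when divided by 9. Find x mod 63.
M = 7 × 9 = 63. M₁ = 9, y₁ ≡ 4 mod 7. M₂ = 7, y₂ ≡ 4 mod 9. x = 0×9×4 + 4×7×4 ≡ 49 mod 63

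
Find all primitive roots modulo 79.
There are φ(78) = 24 primitive roots mod 79: {3, 6, 7, 28, 29, 30, 34, 35, 37, 39, 43, 47, 48, 53, 54, 59, 60, 63, 66, 68, 70, 74, 75, 77}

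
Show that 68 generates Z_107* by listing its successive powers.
68^1, 68^2, ..., 68^{106} mod 107: [68, 23, 66, 101, 20, 76, 32, 36, 94, 79, 22, 105, 78, 61, 82, 12, 67, 62, 43, 35, 26, 56, 63, 4, 58, 92, 50, 83, 80, 90, 21, 37, 55, 102, 88, 99, 98, 30, 7, 48, 54, 34, 65, 33, 104, 10, 38, 16, 18, 47, 93, 11, 106, 39, 84, 41, 6, 87, 31, 75, 71, 13, 28, 85, 2, 29, 46, 25, 95, 40, 45, 64, 72, 81, 51, 44, 103, 49, 15, 57, 24, 27, 17, 86, 70, 52, 5, 19, 8, 9, 77, 100, 59, 53, 73, 42, 74, 3, 97, 69, 91, 89, 60, 14, 96, 1]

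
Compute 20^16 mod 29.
By repeated squaring (mod 29): 20^{1}≡20, 20^{2}≡23, 20^{4}≡7, 20^{8}≡20, 20^{16}≡23. So 20^{16} ≡ 23 (mod 29)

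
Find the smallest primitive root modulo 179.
g = 2. Powers: [2, 4, 8, 16, 32, 64, ...] generates all 178 non-zero residues.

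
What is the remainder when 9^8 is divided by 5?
Using Fermat: 9^{4} ≡ 1 (mod 5). 8 ≡ 0 (mod 4). So 9^{8} ≡ 9^{0} ≡ 1 (mod 5)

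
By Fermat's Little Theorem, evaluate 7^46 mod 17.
By Fermat: 7^{16} ≡ 1 mod 17. 46 = 2×16 + 14. So 7^{46} ≡ 7^{14} ≡ 8 mod 17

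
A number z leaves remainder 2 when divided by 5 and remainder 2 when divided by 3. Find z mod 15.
M = 5 × 3 = 15. M₁ = 3, y₁ ≡ 2 mod 5. M₂ = 5, y₂ ≡ 2 mod 3. z = 2×3×2 + 2×5×2 ≡ 2 mod 15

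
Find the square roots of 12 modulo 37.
The square roots of 12 mod 37 are 7 and 30. Verify: 7² = 49 ≡ 12 mod 37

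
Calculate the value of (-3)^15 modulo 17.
By repeated squaring (mod 17): (-3)^{1}≡14, (-3)^{2}≡9, (-3)^{4}≡13, (-3)^{8}≡16. Then (-3)^{15} = (-3)^{8+4+2+1} ≡ 16 × 13 × 9 × 14 ≡ 11 (mod 17)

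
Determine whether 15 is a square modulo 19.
By Euler's criterion: 15^{9} ≡ 18 (mod 19). Since this equals -1 (≡ 18), 15 is not a QR.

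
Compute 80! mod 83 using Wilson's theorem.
(82)! = (80)! × (81) × (82) ≡ -1 mod 83. So (80)! ≡ -1 × [(82)(81)]^(-1) ≡ 41 mod 83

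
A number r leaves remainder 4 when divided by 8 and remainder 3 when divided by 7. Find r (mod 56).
M = 8 × 7 = 56. M₁ = 7, y₁ ≡ 7 (mod 8). M₂ = 8, y₂ ≡ 1 (mod 7). r = 4×7×7 + 3×8×1 ≡ 52 (mod 56)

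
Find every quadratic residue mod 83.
Quadratic residues modulo 83: {1, 3, 4, 7, 9, 10, 11, 12, 16, 17, 21, 23, 25, 26, 27, 28, 29, 30, 31, 33, 36, 37, 38, 40, 41, 44, 48, 49, 51, 59, 61, 63, 64, 65, 68, 69, 70, 75, 77, 78, 81}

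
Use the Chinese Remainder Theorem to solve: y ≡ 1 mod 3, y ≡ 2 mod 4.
M = 3 × 4 = 12. M₁ = 4, y₁ ≡ 1 mod 3. M₂ = 3, y₂ ≡ 3 mod 4. y = 1×4×1 + 2×3×3 ≡ 10 mod 12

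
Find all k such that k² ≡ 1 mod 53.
The square roots of 1 mod 53 are 1 and 52. Verify: 1² = 1 ≡ 1 mod 53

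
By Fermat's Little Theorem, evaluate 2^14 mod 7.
By Fermat: 2^{6} ≡ 1 (mod 7). 14 = 2×6 + 2. So 2^{14} ≡ 2^{2} ≡ 4 (mod 7)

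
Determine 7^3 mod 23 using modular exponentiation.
7^{3} = 343 ≡ 21 mod 23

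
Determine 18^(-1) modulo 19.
Since 19 is prime, by Fermat 18^(-1) ≡ 18^{17} ≡ 18 (mod 19). Verify: 18 × 18 = 324 ≡ 1 (mod 19)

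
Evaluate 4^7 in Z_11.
By repeated squaring (mod 11): 4^{1}≡4, 4^{2}≡5, 4^{4}≡3. Then 4^{7} = 4^{4+2+1} ≡ 3 × 5 × 4 ≡ 5 (mod 11)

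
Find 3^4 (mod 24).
3^{4} = 81 ≡ 9 (mod 24)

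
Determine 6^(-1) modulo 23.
Since 23 is prime, by Fermat 6^(-1) ≡ 6^{21} ≡ 4 (mod 23). Verify: 6 × 4 = 24 ≡ 1 (mod 23)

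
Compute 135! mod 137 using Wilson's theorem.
(136)! = (135)! × (136) ≡ -1 mod 137. So (135)! ≡ -1 × (136)^(-1) ≡ (-1)×(-1) = 1 mod 137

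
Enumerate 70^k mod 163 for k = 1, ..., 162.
70^1, 70^2, ..., 70^{162} mod 163: [70, 10, 48, 100, 154, 22, 73, 57, 78, 81, 128, 158, 139, 113, 86, 152, 45, 53, 124, 41, 99, 84, 12, 25, 120, 87, 59, 55, 101, 61, 32, 121, 157, 69, 103, 38, 52, 54, 31, 51, 147, 21, 3, 47, 30, 144, 137, 136, 66, 56, 8, 71, 80, 58, 148, 91, 13, 95, 130, 135, 159, 46, 123, 134, 89, 36, 75, 34, 98, 14, 2, 140, 20, 96, 37, 145, 44, 146, 114, 156, 162, 93, 153, 115, 63, 9, 141, 90, 106, 85, 82, 35, 5, 24, 50, 77, 11, 118, 110, 39, 122, 64, 79, 151, 138, 43, 76, 104, 108, 62, 102, 131, 42, 6, 94, 60, 125, 111, 109, 132, 112, 16, 142, 160, 116, 133, 19, 26, 27, 97, 107, 155, 92, 83, 105, 15, 72, 150, 68, 33, 28, 4, 117, 40, 29, 74, 127, 88, 129, 65, 149, 161, 23, 143, 67, 126, 18, 119, 17, 49, 7, 1]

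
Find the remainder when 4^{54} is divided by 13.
By Fermat: 4^{12} ≡ 1 (mod 13). 54 = 4×12 + 6. So 4^{54} ≡ 4^{6} ≡ 1 (mod 13)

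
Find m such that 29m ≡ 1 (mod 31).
Since 31 is prime, by Fermat 29^(-1) ≡ 29^{29} ≡ 15 (mod 31). Verify: 29 × 15 = 435 ≡ 1 (mod 31)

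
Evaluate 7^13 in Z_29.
By repeated squaring (mod 29): 7^{1}≡7, 7^{2}≡20, 7^{4}≡23, 7^{8}≡7. Then 7^{13} = 7^{8+4+1} ≡ 7 × 23 × 7 ≡ 25 (mod 29)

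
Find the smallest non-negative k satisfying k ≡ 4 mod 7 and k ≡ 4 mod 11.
M = 7 × 11 = 77. M₁ = 11, y₁ ≡ 2 mod 7. M₂ = 7, y₂ ≡ 8 mod 11. k = 4×11×2 + 4×7×8 ≡ 4 mod 77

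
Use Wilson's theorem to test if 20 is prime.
(19)! mod 20 = 0. Since 0 ≢ -1 mod 20, 20 is not prime.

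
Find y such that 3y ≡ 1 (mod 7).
Since 7 is prime, by Fermat 3^(-1) ≡ 3^{5} ≡ 5 (mod 7). Verify: 3 × 5 = 15 ≡ 1 (mod 7)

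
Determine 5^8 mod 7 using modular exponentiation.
Using Fermat: 5^{6} ≡ 1 (mod 7). 8 ≡ 2 (mod 6). So 5^{8} ≡ 5^{2} ≡ 4 (mod 7)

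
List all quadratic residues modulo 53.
Quadratic residues modulo 53: {1, 4, 6, 7, 9, 10, 11, 13, 15, 16, 17, 24, 25, 28, 29, 36, 37, 38, 40, 42, 43, 44, 46, 47, 49, 52}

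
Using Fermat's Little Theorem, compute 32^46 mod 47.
By Fermat's Little Theorem, 32^{46} ≡ 1 mod 47 since 47 is prime and gcd(32, 47) = 1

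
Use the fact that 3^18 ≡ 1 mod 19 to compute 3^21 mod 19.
By Fermat: 3^{18} ≡ 1 mod 19. So 3^{21} = 3^{18} · 3^{3} ≡ 3^{3} ≡ 8 mod 19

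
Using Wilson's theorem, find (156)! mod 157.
By Wilson's theorem, (156)! ≡ -1 ≡ 156 mod 157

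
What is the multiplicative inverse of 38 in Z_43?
Since 43 is prime, by Fermat 38^(-1) ≡ 38^{41} ≡ 17 mod 43. Verify: 38 × 17 = 646 ≡ 1 mod 43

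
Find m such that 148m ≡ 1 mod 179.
Since 179 is prime, by Fermat 148^(-1) ≡ 148^{177} ≡ 127 mod 179. Verify: 148 × 127 = 18796 ≡ 1 mod 179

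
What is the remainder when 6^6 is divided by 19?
By repeated squaring mod 19: 6^{1}≡6, 6^{2}≡17, 6^{4}≡4. Then 6^{6} = 6^{4+2} ≡ 4 × 17 ≡ 11 mod 19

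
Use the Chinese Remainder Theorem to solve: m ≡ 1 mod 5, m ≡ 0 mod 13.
M = 5 × 13 = 65. M₁ = 13, y₁ ≡ 2 mod 5. M₂ = 5, y₂ ≡ 8 mod 13. m = 1×13×2 + 0×5×8 ≡ 26 mod 65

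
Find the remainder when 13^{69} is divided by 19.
By Fermat: 13^{18} ≡ 1 (mod 19). 69 = 3×18 + 15. So 13^{69} ≡ 13^{15} ≡ 8 (mod 19)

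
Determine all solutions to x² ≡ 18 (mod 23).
The square roots of 18 mod 23 are 8 and 15. Verify: 8² = 64 ≡ 18 (mod 23)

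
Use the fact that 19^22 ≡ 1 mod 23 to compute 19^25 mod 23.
By Fermat: 19^{22} ≡ 1 mod 23. So 19^{25} = 19^{22} · 19^{3} ≡ 19^{3} ≡ 5 mod 23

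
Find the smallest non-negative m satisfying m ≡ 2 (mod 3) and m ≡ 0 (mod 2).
M = 3 × 2 = 6. M₁ = 2, y₁ ≡ 2 (mod 3). M₂ = 3, y₂ ≡ 1 (mod 2). m = 2×2×2 + 0×3×1 ≡ 2 (mod 6)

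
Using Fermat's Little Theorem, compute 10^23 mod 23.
By Fermat: 10^{22} ≡ 1 (mod 23). So 10^{23} = 10^{22} · 10^{1} ≡ 10^{1} ≡ 10 (mod 23)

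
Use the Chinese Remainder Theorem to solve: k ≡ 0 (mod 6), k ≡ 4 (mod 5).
M = 6 × 5 = 30. M₁ = 5, y₁ ≡ 5 (mod 6). M₂ = 6, y₂ ≡ 1 (mod 5). k = 0×5×5 + 4×6×1 ≡ 24 (mod 30)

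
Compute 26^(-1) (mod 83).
Since 83 is prime, by Fermat 26^(-1) ≡ 26^{81} ≡ 16 (mod 83). Verify: 26 × 16 = 416 ≡ 1 (mod 83)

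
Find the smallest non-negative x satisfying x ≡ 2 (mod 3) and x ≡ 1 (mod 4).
M = 3 × 4 = 12. M₁ = 4, y₁ ≡ 1 (mod 3). M₂ = 3, y₂ ≡ 3 (mod 4). x = 2×4×1 + 1×3×3 ≡ 5 (mod 12)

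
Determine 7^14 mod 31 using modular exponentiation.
By repeated squaring (mod 31): 7^{1}≡7, 7^{2}≡18, 7^{4}≡14, 7^{8}≡10. Then 7^{14} = 7^{8+4+2} ≡ 10 × 14 × 18 ≡ 9 (mod 31)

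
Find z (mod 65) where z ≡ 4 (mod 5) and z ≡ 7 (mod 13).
M = 5 × 13 = 65. M₁ = 13, y₁ ≡ 2 (mod 5). M₂ = 5, y₂ ≡ 8 (mod 13). z = 4×13×2 + 7×5×8 ≡ 59 (mod 65)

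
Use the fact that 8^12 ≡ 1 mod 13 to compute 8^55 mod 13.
By Fermat: 8^{12} ≡ 1 mod 13. 55 = 4×12 + 7. So 8^{55} ≡ 8^{7} ≡ 5 mod 13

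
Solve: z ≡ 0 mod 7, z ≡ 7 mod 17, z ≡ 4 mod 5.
M = 7 × 17 × 5 = 595. M₁ = 85, y₁ ≡ 1 mod 7. M₂ = 35, y₂ ≡ 1 mod 17. M₃ = 119, y₃ ≡ 4 mod 5. z = 0×85×1 + 7×35×1 + 4×119×4 ≡ 364 mod 595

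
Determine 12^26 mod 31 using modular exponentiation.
By repeated squaring (mod 31): 12^{1}≡12, 12^{2}≡20, 12^{4}≡28, 12^{8}≡9, 12^{16}≡19. Then 12^{26} = 12^{16+8+2} ≡ 19 × 9 × 20 ≡ 10 (mod 31)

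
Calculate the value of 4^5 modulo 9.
By repeated squaring (mod 9): 4^{1}≡4, 4^{2}≡7, 4^{4}≡4. Then 4^{5} = 4^{4+1} ≡ 4 × 4 ≡ 7 (mod 9)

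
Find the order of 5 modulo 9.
Powers of 5 mod 9: 5^1≡5, 5^2≡7, 5^3≡8, 5^4≡4, 5^5≡2, 5^6≡1. So the order of 5 is 6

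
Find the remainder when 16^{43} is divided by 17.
By Fermat: 16^{16} ≡ 1 (mod 17). 43 = 2×16 + 11. So 16^{43} ≡ 16^{11} ≡ 16 (mod 17)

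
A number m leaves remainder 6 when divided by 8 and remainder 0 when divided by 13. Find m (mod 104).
M = 8 × 13 = 104. M₁ = 13, y₁ ≡ 5 (mod 8). M₂ = 8, y₂ ≡ 5 (mod 13). m = 6×13×5 + 0×8×5 ≡ 78 (mod 104)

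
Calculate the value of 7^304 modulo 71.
Using Fermat: 7^{70} ≡ 1 (mod 71). 304 ≡ 24 (mod 70). So 7^{304} ≡ 7^{24} ≡ 16 (mod 71)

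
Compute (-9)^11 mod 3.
By repeated squaring (mod 3): (-9)^{1}≡0, (-9)^{2}≡0, (-9)^{4}≡0, (-9)^{8}≡0. Then (-9)^{11} = (-9)^{8+2+1} ≡ 0 × 0 × 0 ≡ 0 (mod 3)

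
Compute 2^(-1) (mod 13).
Since 13 is prime, by Fermat 2^(-1) ≡ 2^{11} ≡ 7 (mod 13). Verify: 2 × 7 = 14 ≡ 1 (mod 13)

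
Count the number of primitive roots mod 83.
There are φ(83-1) = φ(82) = 40 primitive roots modulo 83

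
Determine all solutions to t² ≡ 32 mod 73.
The square roots of 32 mod 73 are 55 and 18. Verify: 55² = 3025 ≡ 32 mod 73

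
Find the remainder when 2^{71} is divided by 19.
By Fermat: 2^{18} ≡ 1 (mod 19). 71 = 3×18 + 17. So 2^{71} ≡ 2^{17} ≡ 10 (mod 19)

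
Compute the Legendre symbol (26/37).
(26/37) = 26^{18} mod 37 = 1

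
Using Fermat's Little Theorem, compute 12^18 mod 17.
By Fermat: 12^{16} ≡ 1 (mod 17). So 12^{18} = 12^{16} · 12^{2} ≡ 12^{2} ≡ 8 (mod 17)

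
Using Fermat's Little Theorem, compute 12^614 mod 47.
By Fermat: 12^{46} ≡ 1 (mod 47). 614 ≡ 16 (mod 46). So 12^{614} ≡ 12^{16} ≡ 28 (mod 47)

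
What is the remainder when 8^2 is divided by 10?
8^{2} = 64 ≡ 4 (mod 10)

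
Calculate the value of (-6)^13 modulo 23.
By repeated squaring (mod 23): (-6)^{1}≡17, (-6)^{2}≡13, (-6)^{4}≡8, (-6)^{8}≡18. Then (-6)^{13} = (-6)^{8+4+1} ≡ 18 × 8 × 17 ≡ 10 (mod 23)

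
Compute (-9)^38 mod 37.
Using Fermat: (-9)^{36} ≡ 1 mod 37. 38 ≡ 2 mod 36. So (-9)^{38} ≡ (-9)^{2} ≡ 7 mod 37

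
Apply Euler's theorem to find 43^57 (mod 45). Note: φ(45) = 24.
By Euler: 43^{24} ≡ 1 (mod 45) since gcd(43, 45) = 1. 57 = 2×24 + 9. So 43^{57} ≡ 43^{9} ≡ 28 (mod 45)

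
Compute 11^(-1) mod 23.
Since 23 is prime, by Fermat 11^(-1) ≡ 11^{21} ≡ 21 mod 23. Verify: 11 × 21 = 231 ≡ 1 mod 23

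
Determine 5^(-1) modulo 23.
Since 23 is prime, by Fermat 5^(-1) ≡ 5^{21} ≡ 14 (mod 23). Verify: 5 × 14 = 70 ≡ 1 (mod 23)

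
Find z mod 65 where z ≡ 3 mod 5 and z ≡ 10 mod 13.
M = 5 × 13 = 65. M₁ = 13, y₁ ≡ 2 mod 5. M₂ = 5, y₂ ≡ 8 mod 13. z = 3×13×2 + 10×5×8 ≡ 23 mod 65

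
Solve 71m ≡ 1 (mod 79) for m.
Since 79 is prime, by Fermat 71^(-1) ≡ 71^{77} ≡ 69 (mod 79). Verify: 71 × 69 = 4899 ≡ 1 (mod 79)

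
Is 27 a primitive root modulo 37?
27^{6} ≡ 1 (mod 37) and 6 < 36, so ord_37(27) = 6 ≠ 36 and 27 is not a primitive root.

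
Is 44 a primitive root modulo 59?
ord_59(44) divides 58. For each prime q|58: 44^{29}≡58, 44^{2}≡48, none ≡ 1. So 44 has order 58 and is a primitive root mod 59.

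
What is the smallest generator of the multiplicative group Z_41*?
g = 6. For each prime q|40: 6^{20}≡40, 6^{8}≡10, none ≡ 1, so ord_41(6) = 40 and 6 is a primitive root.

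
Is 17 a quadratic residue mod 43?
By Euler's criterion: 17^{21} ≡ 1 mod 43. Since this equals 1, 17 is a QR.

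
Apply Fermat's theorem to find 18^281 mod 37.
By Fermat: 18^{36} ≡ 1 mod 37. 281 ≡ 29 mod 36. So 18^{281} ≡ 18^{29} ≡ 20 mod 37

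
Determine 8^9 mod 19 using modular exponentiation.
By repeated squaring mod 19: 8^{1}≡8, 8^{2}≡7, 8^{4}≡11, 8^{8}≡7. Then 8^{9} = 8^{8+1} ≡ 7 × 8 ≡ 18 mod 19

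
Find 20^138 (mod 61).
Using Fermat: 20^{60} ≡ 1 (mod 61). 138 ≡ 18 (mod 60). So 20^{138} ≡ 20^{18} ≡ 9 (mod 61)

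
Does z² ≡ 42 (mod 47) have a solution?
By Euler's criterion: 42^{23} ≡ 1 (mod 47). Since this equals 1, 42 is a QR.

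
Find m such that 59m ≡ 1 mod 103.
Since 103 is prime, by Fermat 59^(-1) ≡ 59^{101} ≡ 7 mod 103. Verify: 59 × 7 = 413 ≡ 1 mod 103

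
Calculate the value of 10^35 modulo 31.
Using Fermat: 10^{30} ≡ 1 (mod 31). 35 ≡ 5 (mod 30). So 10^{35} ≡ 10^{5} ≡ 25 (mod 31)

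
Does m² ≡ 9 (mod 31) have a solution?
By Euler's criterion: 9^{15} ≡ 1 (mod 31). Since this equals 1, 9 is a QR.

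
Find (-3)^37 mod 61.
By repeated squaring mod 61: (-3)^{1}≡58, (-3)^{2}≡9, (-3)^{4}≡20, (-3)^{8}≡34, (-3)^{16}≡58, (-3)^{32}≡9. Then (-3)^{37} = (-3)^{32+4+1} ≡ 9 × 20 × 58 ≡ 9 mod 61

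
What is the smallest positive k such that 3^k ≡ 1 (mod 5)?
Powers of 3 mod 5: 3^1≡3, 3^2≡4, 3^3≡2, 3^4≡1. So the order of 3 is 4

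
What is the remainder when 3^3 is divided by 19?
3^{3} = 27 ≡ 8 (mod 19)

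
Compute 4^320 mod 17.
Using Fermat: 4^{16} ≡ 1 (mod 17). 320 ≡ 0 (mod 16). So 4^{320} ≡ 4^{0} ≡ 1 (mod 17)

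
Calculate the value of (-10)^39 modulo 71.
By repeated squaring mod 71: (-10)^{1}≡61, (-10)^{2}≡29, (-10)^{4}≡60, (-10)^{8}≡50, (-10)^{16}≡15, (-10)^{32}≡12. Then (-10)^{39} = (-10)^{32+4+2+1} ≡ 12 × 60 × 29 × 61 ≡ 11 mod 71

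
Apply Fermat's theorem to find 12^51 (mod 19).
By Fermat: 12^{18} ≡ 1 (mod 19). 51 = 2×18 + 15. So 12^{51} ≡ 12^{15} ≡ 18 (mod 19)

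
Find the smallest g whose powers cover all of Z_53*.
g = 2. For each prime q|52: 2^{26}≡52, 2^{4}≡16, none ≡ 1, so ord_53(2) = 52 and 2 is a primitive root.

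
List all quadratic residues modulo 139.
QRs mod 139: {1, 4, 5, 6, 7, 9, 11, 13, 16, 20, 24, 25, 28, 29, 30, 31, 34, 35, 36, 37, 38, 41, 42, 44, 45, 46, 47, 49, 51, 52, 54, 55, 57, 63, 64, 65, 66, 67, 69, 71, 77, 78, 79, 80, 81, 83, 86, 89, 91, 96, 99, 100, 106, 107, 112, 113, 116, 117, 118, 120, 121, 122, 124, 125, 127, 129, 131, 136, 137}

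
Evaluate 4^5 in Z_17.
By repeated squaring (mod 17): 4^{1}≡4, 4^{2}≡16, 4^{4}≡1. Then 4^{5} = 4^{4+1} ≡ 1 × 4 ≡ 4 (mod 17)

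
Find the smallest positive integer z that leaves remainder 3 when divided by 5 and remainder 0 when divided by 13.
M = 5 × 13 = 65. M₁ = 13, y₁ ≡ 2 (mod 5). M₂ = 5, y₂ ≡ 8 (mod 13). z = 3×13×2 + 0×5×8 ≡ 13 (mod 65)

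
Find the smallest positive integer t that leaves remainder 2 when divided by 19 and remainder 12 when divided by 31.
M = 19 × 31 = 589. M₁ = 31, y₁ ≡ 8 mod 19. M₂ = 19, y₂ ≡ 18 mod 31. t = 2×31×8 + 12×19×18 ≡ 477 mod 589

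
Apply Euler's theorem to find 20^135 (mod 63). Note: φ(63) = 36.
By Euler: 20^{36} ≡ 1 (mod 63) since gcd(20, 63) = 1. 135 = 3×36 + 27. So 20^{135} ≡ 20^{27} ≡ 62 (mod 63)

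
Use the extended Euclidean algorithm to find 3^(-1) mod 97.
Extended GCD: 3(-32) + 97(1) = 1. So 3^(-1) ≡ -32 ≡ 65 mod 97. Verify: 3 × 65 = 195 ≡ 1 mod 97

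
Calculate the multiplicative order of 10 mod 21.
Powers of 10 mod 21: 10^1≡10, 10^2≡16, 10^3≡13, 10^4≡4, 10^5≡19, 10^6≡1. Order = 6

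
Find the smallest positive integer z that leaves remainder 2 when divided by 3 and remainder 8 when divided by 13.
M = 3 × 13 = 39. M₁ = 13, y₁ ≡ 1 mod 3. M₂ = 3, y₂ ≡ 9 mod 13. z = 2×13×1 + 8×3×9 ≡ 8 mod 39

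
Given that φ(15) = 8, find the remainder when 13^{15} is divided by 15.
By Euler: 13^{8} ≡ 1 (mod 15) since gcd(13, 15) = 1. 15 = 1×8 + 7. So 13^{15} ≡ 13^{7} ≡ 7 (mod 15)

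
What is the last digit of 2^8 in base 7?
Using Fermat: 2^{6} ≡ 1 (mod 7). 8 ≡ 2 (mod 6). So 2^{8} ≡ 2^{2} ≡ 4 (mod 7)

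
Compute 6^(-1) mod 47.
Since 47 is prime, by Fermat 6^(-1) ≡ 6^{45} ≡ 8 mod 47. Verify: 6 × 8 = 48 ≡ 1 mod 47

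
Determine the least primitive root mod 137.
g = 3. For each prime q|136: 3^{68}≡136, 3^{8}≡122, none ≡ 1, so ord_137(3) = 136 and 3 is a primitive root.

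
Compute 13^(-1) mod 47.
Since 47 is prime, by Fermat 13^(-1) ≡ 13^{45} ≡ 29 mod 47. Verify: 13 × 29 = 377 ≡ 1 mod 47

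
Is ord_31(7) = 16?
Powers of 7 mod 31: 7^1≡7, 7^2≡18, 7^3≡2, 7^4≡14, 7^5≡5, 7^6≡4, 7^7≡28, 7^8≡10, 7^9≡8, 7^10≡25, 7^11≡20, 7^12≡16, 7^13≡19, 7^14≡9, 7^15≡1. Already 7^15≡1, so the order is 15 < 16. No, the actual order is 15.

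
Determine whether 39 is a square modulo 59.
By Euler's criterion: 39^{29} ≡ 58 (mod 59). Since this equals -1 (≡ 58), 39 is not a QR.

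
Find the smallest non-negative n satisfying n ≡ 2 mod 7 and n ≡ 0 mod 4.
M = 7 × 4 = 28. M₁ = 4, y₁ ≡ 2 mod 7. M₂ = 7, y₂ ≡ 3 mod 4. n = 2×4×2 + 0×7×3 ≡ 16 mod 28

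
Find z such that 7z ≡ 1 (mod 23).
Since 23 is prime, by Fermat 7^(-1) ≡ 7^{21} ≡ 10 (mod 23). Verify: 7 × 10 = 70 ≡ 1 (mod 23)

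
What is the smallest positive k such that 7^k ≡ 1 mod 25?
Powers of 7 mod 25: 7^1≡7, 7^2≡24, 7^3≡18, 7^4≡1. Order = 4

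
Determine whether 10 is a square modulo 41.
By Euler's criterion: 10^{20} ≡ 1 mod 41. Since this equals 1, 10 is a QR.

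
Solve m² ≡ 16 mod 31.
The square roots of 16 mod 31 are 4 and 27. Verify: 4² = 16 ≡ 16 mod 31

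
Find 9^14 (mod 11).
Using Fermat: 9^{10} ≡ 1 (mod 11). 14 ≡ 4 (mod 10). So 9^{14} ≡ 9^{4} ≡ 5 (mod 11)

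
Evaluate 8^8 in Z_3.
Using Fermat: 8^{2} ≡ 1 mod 3. 8 ≡ 0 mod 2. So 8^{8} ≡ 8^{0} ≡ 1 mod 3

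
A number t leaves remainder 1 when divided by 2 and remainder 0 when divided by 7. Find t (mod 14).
M = 2 × 7 = 14. M₁ = 7, y₁ ≡ 1 (mod 2). M₂ = 2, y₂ ≡ 4 (mod 7). t = 1×7×1 + 0×2×4 ≡ 7 (mod 14)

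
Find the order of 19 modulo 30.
Powers of 19 mod 30: 19^1≡19, 19^2≡1. So the order of 19 is 2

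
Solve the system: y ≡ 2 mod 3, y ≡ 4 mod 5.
M = 3 × 5 = 15. M₁ = 5, y₁ ≡ 2 mod 3. M₂ = 3, y₂ ≡ 2 mod 5. y = 2×5×2 + 4×3×2 ≡ 14 mod 15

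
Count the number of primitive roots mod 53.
Number of primitive roots mod 53 = φ(p-1) = φ(52) = 24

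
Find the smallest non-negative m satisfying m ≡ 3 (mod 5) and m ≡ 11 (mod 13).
M = 5 × 13 = 65. M₁ = 13, y₁ ≡ 2 (mod 5). M₂ = 5, y₂ ≡ 8 (mod 13). m = 3×13×2 + 11×5×8 ≡ 63 (mod 65)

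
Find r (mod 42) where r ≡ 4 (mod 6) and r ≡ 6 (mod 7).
M = 6 × 7 = 42. M₁ = 7, y₁ ≡ 1 (mod 6). M₂ = 6, y₂ ≡ 6 (mod 7). r = 4×7×1 + 6×6×6 ≡ 34 (mod 42)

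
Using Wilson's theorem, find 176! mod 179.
(178)! = (176)! × (177) × (178) ≡ -1 mod 179. So (176)! ≡ -1 × [(178)(177)]^(-1) ≡ 89 mod 179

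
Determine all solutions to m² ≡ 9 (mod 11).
The square roots of 9 mod 11 are 3 and 8. Verify: 3² = 9 ≡ 9 (mod 11)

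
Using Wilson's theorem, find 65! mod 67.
(66)! = (65)! × (66) ≡ -1 mod 67. So (65)! ≡ -1 × (66)^(-1) ≡ (-1)×(-1) = 1 mod 67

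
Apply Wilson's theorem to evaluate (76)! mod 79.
(78)! = (76)! × (77) × (78) ≡ -1 mod 79. So (76)! ≡ -1 × [(78)(77)]^(-1) ≡ 39 mod 79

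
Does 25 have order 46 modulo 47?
25^{23} ≡ 1 mod 47 and 23 < 46, so ord_47(25) = 23 ≠ 46 and 25 is not a primitive root.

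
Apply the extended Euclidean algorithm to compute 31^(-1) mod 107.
Extended GCD: 31(38) + 107(-11) = 1. So 31^(-1) ≡ 38 (mod 107). Verify: 31 × 38 = 1178 ≡ 1 (mod 107)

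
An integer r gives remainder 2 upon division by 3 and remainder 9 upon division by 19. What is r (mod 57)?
M = 3 × 19 = 57. M₁ = 19, y₁ ≡ 1 (mod 3). M₂ = 3, y₂ ≡ 13 (mod 19). r = 2×19×1 + 9×3×13 ≡ 47 (mod 57)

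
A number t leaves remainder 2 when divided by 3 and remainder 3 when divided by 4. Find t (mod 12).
M = 3 × 4 = 12. M₁ = 4, y₁ ≡ 1 (mod 3). M₂ = 3, y₂ ≡ 3 (mod 4). t = 2×4×1 + 3×3×3 ≡ 11 (mod 12)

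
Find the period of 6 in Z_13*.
Powers of 6 mod 13: 6^1≡6, 6^2≡10, 6^3≡8, 6^4≡9, 6^5≡2, 6^6≡12, 6^7≡7, 6^8≡3, 6^9≡5, 6^10≡4, 6^11≡11, 6^12≡1. So the order of 6 is 12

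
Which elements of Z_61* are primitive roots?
There are φ(60) = 16 primitive roots mod 61: {2, 6, 7, 10, 17, 18, 26, 30, 31, 35, 43, 44, 51, 54, 55, 59}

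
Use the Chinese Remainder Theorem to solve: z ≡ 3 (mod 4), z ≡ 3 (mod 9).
M = 4 × 9 = 36. M₁ = 9, y₁ ≡ 1 (mod 4). M₂ = 4, y₂ ≡ 7 (mod 9). z = 3×9×1 + 3×4×7 ≡ 3 (mod 36)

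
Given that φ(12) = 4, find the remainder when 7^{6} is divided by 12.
By Euler: 7^{4} ≡ 1 mod 12 since gcd(7, 12) = 1. 6 = 1×4 + 2. So 7^{6} ≡ 7^{2} ≡ 1 mod 12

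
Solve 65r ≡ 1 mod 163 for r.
Since 163 is prime, by Fermat 65^(-1) ≡ 65^{161} ≡ 158 mod 163. Verify: 65 × 158 = 10270 ≡ 1 mod 163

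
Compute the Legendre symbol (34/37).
(34/37) = 34^{18} mod 37 = 1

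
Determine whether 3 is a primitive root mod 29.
ord_29(3) divides 28. For each prime q|28: 3^{14}≡28, 3^{4}≡23, none ≡ 1. So 3 has order 28 and is a primitive root mod 29.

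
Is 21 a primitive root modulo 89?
21^{44} ≡ 1 (mod 89) and 44 < 88, so ord_89(21) = 44 ≠ 88 and 21 is not a primitive root.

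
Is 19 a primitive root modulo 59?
19^{29} ≡ 1 (mod 59) and 29 < 58, so ord_59(19) = 29 ≠ 58 and 19 is not a primitive root.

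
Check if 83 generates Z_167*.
ord_167(83) divides 166. For each prime q|166: 83^{83}≡166, 83^{2}≡42, none ≡ 1. So 83 has order 166 and is a primitive root mod 167.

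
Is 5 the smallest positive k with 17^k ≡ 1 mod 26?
Powers of 17 mod 26: 17^1≡17, 17^2≡3, 17^3≡25, 17^4≡9, 17^5≡23, 17^6≡1. 17^5≡23≢1, so ord ≠ 5. No, the actual order is 6.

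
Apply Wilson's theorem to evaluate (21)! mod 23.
(22)! = (21)! × (22) ≡ -1 mod 23. So (21)! ≡ -1 × (22)^(-1) ≡ (-1)×(-1) = 1 mod 23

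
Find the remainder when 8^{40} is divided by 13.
By Fermat: 8^{12} ≡ 1 mod 13. 40 = 3×12 + 4. So 8^{40} ≡ 8^{4} ≡ 1 mod 13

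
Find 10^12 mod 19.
By repeated squaring mod 19: 10^{1}≡10, 10^{2}≡5, 10^{4}≡6, 10^{8}≡17. Then 10^{12} = 10^{8+4} ≡ 17 × 6 ≡ 7 mod 19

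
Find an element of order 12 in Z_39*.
2 has order 12 mod 39 since 2^{12} ≡ 1 (mod 39) and no smaller power works.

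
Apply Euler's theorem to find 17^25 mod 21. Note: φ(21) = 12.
By Euler: 17^{12} ≡ 1 mod 21 since gcd(17, 21) = 1. 25 = 2×12 + 1. So 17^{25} ≡ 17^{1} ≡ 17 mod 21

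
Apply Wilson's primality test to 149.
(148)! mod 149 = 148. Since 148 ≡ -1 mod 149, 149 is prime.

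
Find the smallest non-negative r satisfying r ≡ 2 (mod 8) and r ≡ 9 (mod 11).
M = 8 × 11 = 88. M₁ = 11, y₁ ≡ 3 (mod 8). M₂ = 8, y₂ ≡ 7 (mod 11). r = 2×11×3 + 9×8×7 ≡ 42 (mod 88)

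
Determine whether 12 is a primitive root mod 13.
12^{2} ≡ 1 (mod 13) and 2 < 12, so ord_13(12) = 2 ≠ 12 and 12 is not a primitive root.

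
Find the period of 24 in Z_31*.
Powers of 24 mod 31: 24^1≡24, 24^2≡18, 24^3≡29, 24^4≡14, 24^5≡26, 24^6≡4, 24^7≡3, 24^8≡10, 24^9≡23, 24^10≡25, 24^11≡11, 24^12≡16, 24^13≡12, 24^14≡9, 24^15≡30, 24^16≡7, 24^17≡13, 24^18≡2, 24^19≡17, 24^20≡5, 24^21≡27, 24^22≡28, 24^23≡21, 24^24≡8, 24^25≡6, 24^26≡20, 24^27≡15, 24^28≡19, 24^29≡22, 24^30≡1. Order = 30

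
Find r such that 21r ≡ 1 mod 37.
Since 37 is prime, by Fermat 21^(-1) ≡ 21^{35} ≡ 30 mod 37. Verify: 21 × 30 = 630 ≡ 1 mod 37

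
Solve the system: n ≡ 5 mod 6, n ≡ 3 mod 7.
M = 6 × 7 = 42. M₁ = 7, y₁ ≡ 1 mod 6. M₂ = 6, y₂ ≡ 6 mod 7. n = 5×7×1 + 3×6×6 ≡ 17 mod 42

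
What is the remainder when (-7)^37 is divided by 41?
By repeated squaring mod 41: (-7)^{1}≡34, (-7)^{2}≡8, (-7)^{4}≡23, (-7)^{8}≡37, (-7)^{16}≡16, (-7)^{32}≡10. Then (-7)^{37} = (-7)^{32+4+1} ≡ 10 × 23 × 34 ≡ 30 mod 41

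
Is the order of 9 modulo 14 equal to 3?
Powers of 9 mod 14: 9^1≡9, 9^2≡11, 9^3≡1. First k with 9^k≡1 is k=3. Yes, ord_14(9) = 3.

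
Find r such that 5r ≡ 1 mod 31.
Since 31 is prime, by Fermat 5^(-1) ≡ 5^{29} ≡ 25 mod 31. Verify: 5 × 25 = 125 ≡ 1 mod 31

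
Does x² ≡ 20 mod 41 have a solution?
By Euler's criterion: 20^{20} ≡ 1 mod 41. Since this equals 1, 20 is a QR.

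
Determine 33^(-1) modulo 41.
Since 41 is prime, by Fermat 33^(-1) ≡ 33^{39} ≡ 5 (mod 41). Verify: 33 × 5 = 165 ≡ 1 (mod 41)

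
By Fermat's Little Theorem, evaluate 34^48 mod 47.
By Fermat: 34^{46} ≡ 1 mod 47. So 34^{48} = 34^{46} · 34^{2} ≡ 34^{2} ≡ 28 mod 47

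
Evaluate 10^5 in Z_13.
By repeated squaring mod 13: 10^{1}≡10, 10^{2}≡9, 10^{4}≡3. Then 10^{5} = 10^{4+1} ≡ 3 × 10 ≡ 4 mod 13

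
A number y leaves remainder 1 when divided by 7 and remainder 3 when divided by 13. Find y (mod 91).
M = 7 × 13 = 91. M₁ = 13, y₁ ≡ 6 (mod 7). M₂ = 7, y₂ ≡ 2 (mod 13). y = 1×13×6 + 3×7×2 ≡ 29 (mod 91)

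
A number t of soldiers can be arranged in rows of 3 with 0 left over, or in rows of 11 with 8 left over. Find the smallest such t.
M = 3 × 11 = 33. M₁ = 11, y₁ ≡ 2 mod 3. M₂ = 3, y₂ ≡ 4 mod 11. t = 0×11×2 + 8×3×4 ≡ 30 mod 33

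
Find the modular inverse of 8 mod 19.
Since 19 is prime, by Fermat 8^(-1) ≡ 8^{17} ≡ 12 (mod 19). Verify: 8 × 12 = 96 ≡ 1 (mod 19)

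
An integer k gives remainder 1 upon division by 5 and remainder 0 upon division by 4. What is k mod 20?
M = 5 × 4 = 20. M₁ = 4, y₁ ≡ 4 mod 5. M₂ = 5, y₂ ≡ 1 mod 4. k = 1×4×4 + 0×5×1 ≡ 16 mod 20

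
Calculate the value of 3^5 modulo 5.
Using Fermat: 3^{4} ≡ 1 mod 5. 5 ≡ 1 mod 4. So 3^{5} ≡ 3^{1} ≡ 3 mod 5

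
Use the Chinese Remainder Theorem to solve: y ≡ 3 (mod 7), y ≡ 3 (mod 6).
M = 7 × 6 = 42. M₁ = 6, y₁ ≡ 6 (mod 7). M₂ = 7, y₂ ≡ 1 (mod 6). y = 3×6×6 + 3×7×1 ≡ 3 (mod 42)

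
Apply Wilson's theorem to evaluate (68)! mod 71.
(70)! = (68)! × (69) × (70) ≡ -1 (mod 71). So (68)! ≡ -1 × [(70)(69)]^(-1) ≡ 35 (mod 71)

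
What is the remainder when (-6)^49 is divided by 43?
Using Fermat: (-6)^{42} ≡ 1 (mod 43). 49 ≡ 7 (mod 42). So (-6)^{49} ≡ (-6)^{7} ≡ 37 (mod 43)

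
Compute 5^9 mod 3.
Using Fermat: 5^{2} ≡ 1 (mod 3). 9 ≡ 1 (mod 2). So 5^{9} ≡ 5^{1} ≡ 2 (mod 3)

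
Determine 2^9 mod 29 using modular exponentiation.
By repeated squaring (mod 29): 2^{1}≡2, 2^{2}≡4, 2^{4}≡16, 2^{8}≡24. Then 2^{9} = 2^{8+1} ≡ 24 × 2 ≡ 19 (mod 29)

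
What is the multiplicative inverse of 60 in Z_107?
Since 107 is prime, by Fermat 60^(-1) ≡ 60^{105} ≡ 66 mod 107. Verify: 60 × 66 = 3960 ≡ 1 mod 107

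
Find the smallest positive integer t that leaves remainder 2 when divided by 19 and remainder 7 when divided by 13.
M = 19 × 13 = 247. M₁ = 13, y₁ ≡ 3 (mod 19). M₂ = 19, y₂ ≡ 11 (mod 13). t = 2×13×3 + 7×19×11 ≡ 59 (mod 247)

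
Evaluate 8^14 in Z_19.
By repeated squaring mod 19: 8^{1}≡8, 8^{2}≡7, 8^{4}≡11, 8^{8}≡7. Then 8^{14} = 8^{8+4+2} ≡ 7 × 11 × 7 ≡ 7 mod 19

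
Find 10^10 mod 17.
By repeated squaring mod 17: 10^{1}≡10, 10^{2}≡15, 10^{4}≡4, 10^{8}≡16. Then 10^{10} = 10^{8+2} ≡ 16 × 15 ≡ 2 mod 17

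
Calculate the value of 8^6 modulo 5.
Using Fermat: 8^{4} ≡ 1 (mod 5). 6 ≡ 2 (mod 4). So 8^{6} ≡ 8^{2} ≡ 4 (mod 5)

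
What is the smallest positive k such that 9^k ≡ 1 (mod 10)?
Powers of 9 mod 10: 9^1≡9, 9^2≡1. ord_10(9) = 2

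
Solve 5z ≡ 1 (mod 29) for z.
Since 29 is prime, by Fermat 5^(-1) ≡ 5^{27} ≡ 6 (mod 29). Verify: 5 × 6 = 30 ≡ 1 (mod 29)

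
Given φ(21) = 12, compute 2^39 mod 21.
By Euler: 2^{12} ≡ 1 (mod 21) since gcd(2, 21) = 1. 39 = 3×12 + 3. So 2^{39} ≡ 2^{3} ≡ 8 (mod 21)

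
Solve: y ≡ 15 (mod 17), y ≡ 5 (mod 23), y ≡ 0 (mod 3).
M = 17 × 23 × 3 = 1173. M₁ = 69, y₁ ≡ 1 (mod 17). M₂ = 51, y₂ ≡ 14 (mod 23). M₃ = 391, y₃ ≡ 1 (mod 3). y = 15×69×1 + 5×51×14 + 0×391×1 ≡ 1086 (mod 1173)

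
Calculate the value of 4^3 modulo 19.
4^{3} = 64 ≡ 7 mod 19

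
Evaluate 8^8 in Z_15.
By repeated squaring mod 15: 8^{1}≡8, 8^{2}≡4, 8^{4}≡1, 8^{8}≡1. So 8^{8} ≡ 1 mod 15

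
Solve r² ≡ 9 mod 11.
The square roots of 9 mod 11 are 3 and 8. Verify: 3² = 9 ≡ 9 mod 11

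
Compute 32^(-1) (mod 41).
Since 41 is prime, by Fermat 32^(-1) ≡ 32^{39} ≡ 9 (mod 41). Verify: 32 × 9 = 288 ≡ 1 (mod 41)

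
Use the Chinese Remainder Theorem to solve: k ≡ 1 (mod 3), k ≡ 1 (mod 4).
M = 3 × 4 = 12. M₁ = 4, y₁ ≡ 1 (mod 3). M₂ = 3, y₂ ≡ 3 (mod 4). k = 1×4×1 + 1×3×3 ≡ 1 (mod 12)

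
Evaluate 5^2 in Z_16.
5^{2} = 25 ≡ 9 mod 16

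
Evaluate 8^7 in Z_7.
Using Fermat: 8^{6} ≡ 1 mod 7. 7 ≡ 1 mod 6. So 8^{7} ≡ 8^{1} ≡ 1 mod 7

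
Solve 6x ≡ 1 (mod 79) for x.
Since 79 is prime, by Fermat 6^(-1) ≡ 6^{77} ≡ 66 (mod 79). Verify: 6 × 66 = 396 ≡ 1 (mod 79)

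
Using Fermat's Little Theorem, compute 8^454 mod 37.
By Fermat: 8^{36} ≡ 1 mod 37. 454 ≡ 22 mod 36. So 8^{454} ≡ 8^{22} ≡ 11 mod 37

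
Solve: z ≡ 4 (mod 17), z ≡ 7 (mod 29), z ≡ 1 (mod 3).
M = 17 × 29 × 3 = 1479. M₁ = 87, y₁ ≡ 9 (mod 17). M₂ = 51, y₂ ≡ 4 (mod 29). M₃ = 493, y₃ ≡ 1 (mod 3). z = 4×87×9 + 7×51×4 + 1×493×1 ≡ 616 (mod 1479)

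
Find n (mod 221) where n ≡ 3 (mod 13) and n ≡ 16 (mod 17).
M = 13 × 17 = 221. M₁ = 17, y₁ ≡ 10 (mod 13). M₂ = 13, y₂ ≡ 4 (mod 17). n = 3×17×10 + 16×13×4 ≡ 16 (mod 221)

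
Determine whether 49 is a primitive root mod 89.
49^{44} ≡ 1 mod 89 and 44 < 88, so ord_89(49) = 44 ≠ 88 and 49 is not a primitive root.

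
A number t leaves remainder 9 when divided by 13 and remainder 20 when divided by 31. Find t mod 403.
M = 13 × 31 = 403. M₁ = 31, y₁ ≡ 8 mod 13. M₂ = 13, y₂ ≡ 12 mod 31. t = 9×31×8 + 20×13×12 ≡ 113 mod 403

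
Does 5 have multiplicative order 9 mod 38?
Powers of 5 mod 38: 5^1≡5, 5^2≡25, 5^3≡11, 5^4≡17, 5^5≡9, 5^6≡7, 5^7≡35, 5^8≡23, 5^9≡1. First k with 5^k≡1 is k=9. Yes, ord_38(5) = 9.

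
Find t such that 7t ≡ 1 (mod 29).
Since 29 is prime, by Fermat 7^(-1) ≡ 7^{27} ≡ 25 (mod 29). Verify: 7 × 25 = 175 ≡ 1 (mod 29)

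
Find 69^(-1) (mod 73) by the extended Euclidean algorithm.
Extended GCD: 69(18) + 73(-17) = 1. So 69^(-1) ≡ 18 (mod 73). Verify: 69 × 18 = 1242 ≡ 1 (mod 73)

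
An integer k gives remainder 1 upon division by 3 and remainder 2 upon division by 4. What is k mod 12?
M = 3 × 4 = 12. M₁ = 4, y₁ ≡ 1 mod 3. M₂ = 3, y₂ ≡ 3 mod 4. k = 1×4×1 + 2×3×3 ≡ 10 mod 12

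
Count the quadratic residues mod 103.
For prime 103, there are (p-1)/2 = (103-1)/2 = 51 quadratic residues (excluding 0).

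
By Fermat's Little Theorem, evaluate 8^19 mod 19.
By Fermat: 8^{18} ≡ 1 (mod 19). So 8^{19} = 8^{18} · 8^{1} ≡ 8^{1} ≡ 8 (mod 19)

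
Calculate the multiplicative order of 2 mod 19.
Powers of 2 mod 19: 2^1≡2, 2^2≡4, 2^3≡8, 2^4≡16, 2^5≡13, 2^6≡7, 2^7≡14, 2^8≡9, 2^9≡18, 2^10≡17, 2^11≡15, 2^12≡11, 2^13≡3, 2^14≡6, 2^15≡12, 2^16≡5, 2^17≡10, 2^18≡1. Order = 18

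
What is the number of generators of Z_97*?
A prime p has φ(p-1) primitive roots; here φ(96) = 32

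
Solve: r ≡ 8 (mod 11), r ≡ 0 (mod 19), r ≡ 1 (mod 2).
M = 11 × 19 × 2 = 418. M₁ = 38, y₁ ≡ 9 (mod 11). M₂ = 22, y₂ ≡ 13 (mod 19). M₃ = 209, y₃ ≡ 1 (mod 2). r = 8×38×9 + 0×22×13 + 1×209×1 ≡ 19 (mod 418)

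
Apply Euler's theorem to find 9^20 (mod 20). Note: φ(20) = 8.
By Euler: 9^{8} ≡ 1 (mod 20) since gcd(9, 20) = 1. 20 = 2×8 + 4. So 9^{20} ≡ 9^{4} ≡ 1 (mod 20)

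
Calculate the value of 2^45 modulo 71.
By repeated squaring (mod 71): 2^{1}≡2, 2^{2}≡4, 2^{4}≡16, 2^{8}≡43, 2^{16}≡3, 2^{32}≡9. Then 2^{45} = 2^{32+8+4+1} ≡ 9 × 43 × 16 × 2 ≡ 30 (mod 71)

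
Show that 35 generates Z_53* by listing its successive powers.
35^1, 35^2, ..., 35^{52} mod 53: [35, 6, 51, 36, 41, 4, 34, 24, 45, 38, 5, 16, 30, 43, 21, 46, 20, 11, 14, 13, 31, 25, 27, 44, 3, 52, 18, 47, 2, 17, 12, 49, 19, 29, 8, 15, 48, 37, 23, 10, 32, 7, 33, 42, 39, 40, 22, 28, 26, 9, 50, 1]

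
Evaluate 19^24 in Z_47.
By repeated squaring mod 47: 19^{1}≡19, 19^{2}≡32, 19^{4}≡37, 19^{8}≡6, 19^{16}≡36. Then 19^{24} = 19^{16+8} ≡ 36 × 6 ≡ 28 mod 47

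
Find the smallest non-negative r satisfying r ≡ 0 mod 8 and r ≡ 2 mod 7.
M = 8 × 7 = 56. M₁ = 7, y₁ ≡ 7 mod 8. M₂ = 8, y₂ ≡ 1 mod 7. r = 0×7×7 + 2×8×1 ≡ 16 mod 56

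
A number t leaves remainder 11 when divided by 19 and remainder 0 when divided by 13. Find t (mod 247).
M = 19 × 13 = 247. M₁ = 13, y₁ ≡ 3 (mod 19). M₂ = 19, y₂ ≡ 11 (mod 13). t = 11×13×3 + 0×19×11 ≡ 182 (mod 247)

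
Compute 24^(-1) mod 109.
Since 109 is prime, by Fermat 24^(-1) ≡ 24^{107} ≡ 50 mod 109. Verify: 24 × 50 = 1200 ≡ 1 mod 109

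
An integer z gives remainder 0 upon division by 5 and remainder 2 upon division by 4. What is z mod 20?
M = 5 × 4 = 20. M₁ = 4, y₁ ≡ 4 mod 5. M₂ = 5, y₂ ≡ 1 mod 4. z = 0×4×4 + 2×5×1 ≡ 10 mod 20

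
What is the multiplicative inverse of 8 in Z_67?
Since 67 is prime, by Fermat 8^(-1) ≡ 8^{65} ≡ 42 mod 67. Verify: 8 × 42 = 336 ≡ 1 mod 67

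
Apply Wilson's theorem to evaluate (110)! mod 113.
(112)! = (110)! × (111) × (112) ≡ -1 (mod 113). So (110)! ≡ -1 × [(112)(111)]^(-1) ≡ 56 (mod 113)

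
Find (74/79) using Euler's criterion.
(74/79) = 74^{39} mod 79 = -1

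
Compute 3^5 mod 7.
By repeated squaring mod 7: 3^{1}≡3, 3^{2}≡2, 3^{4}≡4. Then 3^{5} = 3^{4+1} ≡ 4 × 3 ≡ 5 mod 7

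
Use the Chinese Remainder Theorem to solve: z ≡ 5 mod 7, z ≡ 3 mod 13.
M = 7 × 13 = 91. M₁ = 13, y₁ ≡ 6 mod 7. M₂ = 7, y₂ ≡ 2 mod 13. z = 5×13×6 + 3×7×2 ≡ 68 mod 91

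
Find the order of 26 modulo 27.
Powers of 26 mod 27: 26^1≡26, 26^2≡1. So the order of 26 is 2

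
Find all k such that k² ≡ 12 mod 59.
The square roots of 12 mod 59 are 22 and 37. Verify: 22² = 484 ≡ 12 mod 59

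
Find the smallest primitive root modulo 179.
g = 2. For each prime q|178: 2^{89}≡178, 2^{2}≡4, none ≡ 1, so ord_179(2) = 178 and 2 is a primitive root.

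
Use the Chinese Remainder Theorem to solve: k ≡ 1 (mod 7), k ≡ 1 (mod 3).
M = 7 × 3 = 21. M₁ = 3, y₁ ≡ 5 (mod 7). M₂ = 7, y₂ ≡ 1 (mod 3). k = 1×3×5 + 1×7×1 ≡ 1 (mod 21)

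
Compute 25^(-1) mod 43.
Since 43 is prime, by Fermat 25^(-1) ≡ 25^{41} ≡ 31 mod 43. Verify: 25 × 31 = 775 ≡ 1 mod 43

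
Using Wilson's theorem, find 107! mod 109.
(108)! = (107)! × (108) ≡ -1 mod 109. So (107)! ≡ -1 × (108)^(-1) ≡ (-1)×(-1) = 1 mod 109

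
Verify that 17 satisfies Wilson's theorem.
(16)! mod 17 = 16. Since this equals -1 (mod 17), Wilson confirms 17 is prime.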